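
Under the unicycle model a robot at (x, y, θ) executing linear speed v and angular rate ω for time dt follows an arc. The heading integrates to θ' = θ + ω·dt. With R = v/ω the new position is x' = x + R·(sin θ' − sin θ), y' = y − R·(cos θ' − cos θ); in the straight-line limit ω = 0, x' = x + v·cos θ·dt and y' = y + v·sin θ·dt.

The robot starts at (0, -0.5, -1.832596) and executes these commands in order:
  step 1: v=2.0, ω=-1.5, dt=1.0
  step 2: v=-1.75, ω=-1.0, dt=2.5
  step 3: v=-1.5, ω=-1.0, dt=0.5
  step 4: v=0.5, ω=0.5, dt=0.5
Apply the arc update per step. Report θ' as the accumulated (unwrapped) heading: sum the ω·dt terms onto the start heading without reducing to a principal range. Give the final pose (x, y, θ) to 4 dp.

step 1: θ'=-3.3326 (R=-1.3333) → pose (-1.5410, -1.4640, -3.3326)
step 2: θ'=-5.8326 (R=1.7500) → pose (-1.1111, -4.7575, -5.8326)
step 3: θ'=-6.3326 (R=1.5000) → pose (-1.8385, -4.9054, -6.3326)
step 4: θ'=-6.0826 (R=1.0000) → pose (-1.5898, -4.8866, -6.0826)

(-1.5898, -4.8866, -6.0826)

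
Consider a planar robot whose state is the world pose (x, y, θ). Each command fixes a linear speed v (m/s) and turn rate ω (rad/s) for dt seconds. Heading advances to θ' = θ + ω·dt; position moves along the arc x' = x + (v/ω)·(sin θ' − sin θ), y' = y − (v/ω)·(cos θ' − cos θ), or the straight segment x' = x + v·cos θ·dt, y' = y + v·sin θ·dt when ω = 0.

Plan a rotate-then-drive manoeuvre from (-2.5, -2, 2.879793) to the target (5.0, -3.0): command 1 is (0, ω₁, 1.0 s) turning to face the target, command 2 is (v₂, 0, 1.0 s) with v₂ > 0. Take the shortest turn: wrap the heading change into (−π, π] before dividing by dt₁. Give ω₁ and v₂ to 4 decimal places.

heading to target = atan2(-3−-2, 5−-2.5) = -0.1326
Δθ = wrap(-0.1326 − 2.8798) = -3.0123; ω₁ = Δθ/dt₁ = -3.0123
distance = √((5−-2.5)² + (-3−-2)²) = 7.5664; v₂ = distance/dt₂ = 7.5664

ω₁ = -3.0123, v₂ = 7.5664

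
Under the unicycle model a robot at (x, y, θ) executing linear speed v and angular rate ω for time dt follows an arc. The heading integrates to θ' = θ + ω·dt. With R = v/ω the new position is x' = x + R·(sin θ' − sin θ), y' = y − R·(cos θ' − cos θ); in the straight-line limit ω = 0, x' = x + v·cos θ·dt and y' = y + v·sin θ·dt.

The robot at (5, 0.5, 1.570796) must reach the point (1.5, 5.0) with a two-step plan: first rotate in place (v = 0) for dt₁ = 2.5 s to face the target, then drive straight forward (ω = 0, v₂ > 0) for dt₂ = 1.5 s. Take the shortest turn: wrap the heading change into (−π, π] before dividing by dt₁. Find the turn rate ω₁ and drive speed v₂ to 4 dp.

ω₁ = 0.2644, v₂ = 3.8006

heading to target = atan2(5−0.5, 1.5−5) = 2.2318
Δθ = wrap(2.2318 − 1.5708) = 0.6610; ω₁ = Δθ/dt₁ = 0.2644
distance = √((1.5−5)² + (5−0.5)²) = 5.7009; v₂ = distance/dt₂ = 3.8006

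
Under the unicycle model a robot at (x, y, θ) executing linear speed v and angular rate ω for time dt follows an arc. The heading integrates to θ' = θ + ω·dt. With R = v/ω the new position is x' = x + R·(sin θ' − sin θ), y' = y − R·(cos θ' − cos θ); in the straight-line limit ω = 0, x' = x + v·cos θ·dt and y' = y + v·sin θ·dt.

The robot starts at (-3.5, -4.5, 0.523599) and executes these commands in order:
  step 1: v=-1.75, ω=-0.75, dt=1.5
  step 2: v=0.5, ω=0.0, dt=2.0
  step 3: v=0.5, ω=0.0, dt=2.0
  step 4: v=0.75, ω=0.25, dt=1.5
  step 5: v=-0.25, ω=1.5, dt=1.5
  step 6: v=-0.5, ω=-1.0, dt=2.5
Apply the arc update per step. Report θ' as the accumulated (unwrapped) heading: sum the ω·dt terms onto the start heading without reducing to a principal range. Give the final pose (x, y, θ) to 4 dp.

(-4.1800, -6.8830, -0.4764)

step 1: θ'=-0.6014 (R=2.3333) → pose (-5.9869, -4.4032, -0.6014)
step 2: θ'=-0.6014 (straight) → pose (-5.1623, -4.9690, -0.6014)
step 3: θ'=-0.6014 (straight) → pose (-4.3378, -5.5348, -0.6014)
step 4: θ'=-0.2264 (R=3.0000) → pose (-3.3138, -5.9846, -0.2264)
step 5: θ'=2.0236 (R=-0.1667) → pose (-3.5011, -6.2199, 2.0236)
step 6: θ'=-0.4764 (R=0.5000) → pose (-4.1800, -6.8830, -0.4764)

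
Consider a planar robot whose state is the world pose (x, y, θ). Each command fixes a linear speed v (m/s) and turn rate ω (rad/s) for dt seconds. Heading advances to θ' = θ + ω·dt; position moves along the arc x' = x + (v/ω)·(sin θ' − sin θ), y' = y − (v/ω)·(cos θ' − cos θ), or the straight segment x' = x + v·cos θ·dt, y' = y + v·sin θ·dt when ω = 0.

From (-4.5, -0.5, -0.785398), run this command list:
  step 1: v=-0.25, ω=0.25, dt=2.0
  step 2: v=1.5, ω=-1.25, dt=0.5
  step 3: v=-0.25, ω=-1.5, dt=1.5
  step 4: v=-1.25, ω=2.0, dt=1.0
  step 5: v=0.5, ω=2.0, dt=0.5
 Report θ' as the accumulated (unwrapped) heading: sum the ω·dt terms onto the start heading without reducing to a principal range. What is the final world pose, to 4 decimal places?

(-3.4068, 0.3332, -0.1604)

step 1: θ'=-0.2854 (R=-1.0000) → pose (-4.9256, -0.2476, -0.2854)
step 2: θ'=-0.9104 (R=-1.2000) → pose (-4.3157, -0.6629, -0.9104)
step 3: θ'=-3.1604 (R=0.1667) → pose (-4.1810, -0.3940, -3.1604)
step 4: θ'=-1.1604 (R=-0.6250) → pose (-3.5961, 0.4802, -1.1604)
step 5: θ'=-0.1604 (R=0.2500) → pose (-3.4068, 0.3332, -0.1604)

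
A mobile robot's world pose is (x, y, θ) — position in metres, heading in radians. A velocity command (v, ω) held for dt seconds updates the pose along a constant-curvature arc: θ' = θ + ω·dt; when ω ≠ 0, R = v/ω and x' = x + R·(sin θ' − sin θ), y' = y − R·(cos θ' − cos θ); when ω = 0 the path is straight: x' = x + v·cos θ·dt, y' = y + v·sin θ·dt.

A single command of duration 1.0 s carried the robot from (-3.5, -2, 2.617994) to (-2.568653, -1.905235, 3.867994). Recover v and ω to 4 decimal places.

v = -1.0000, ω = 1.2500

Δθ = 3.867994 − 2.617994 = 1.250000
ω = Δθ/dt = 1.250000/1.0 = 1.2500
R = Δx/(sin θ' − sin θ) = -0.8000
v = R·ω = -0.8000·1.2500 = -1.0000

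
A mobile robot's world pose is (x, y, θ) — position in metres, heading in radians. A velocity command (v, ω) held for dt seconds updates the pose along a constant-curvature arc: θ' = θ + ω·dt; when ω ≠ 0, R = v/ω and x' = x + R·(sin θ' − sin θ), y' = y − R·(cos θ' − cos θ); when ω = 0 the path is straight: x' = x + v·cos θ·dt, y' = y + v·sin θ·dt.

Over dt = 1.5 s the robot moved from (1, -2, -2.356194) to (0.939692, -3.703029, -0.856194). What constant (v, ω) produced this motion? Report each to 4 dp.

v = 1.2500, ω = 1.0000

Δθ = -0.856194 − -2.356194 = 1.500000
ω = Δθ/dt = 1.500000/1.5 = 1.0000
R = −Δy/(cos θ' − cos θ) = 1.2500
v = R·ω = 1.2500·1.0000 = 1.2500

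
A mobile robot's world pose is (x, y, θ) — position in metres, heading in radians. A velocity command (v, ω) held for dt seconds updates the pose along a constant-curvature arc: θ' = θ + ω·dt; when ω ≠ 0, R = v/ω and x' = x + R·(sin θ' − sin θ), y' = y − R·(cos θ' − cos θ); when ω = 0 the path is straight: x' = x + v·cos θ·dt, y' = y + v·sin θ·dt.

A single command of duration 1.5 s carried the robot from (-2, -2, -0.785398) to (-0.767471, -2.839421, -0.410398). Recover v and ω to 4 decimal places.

v = 1.0000, ω = 0.2500

Δθ = -0.410398 − -0.785398 = 0.375000
ω = Δθ/dt = 0.375000/1.5 = 0.2500
R = Δx/(sin θ' − sin θ) = 4.0000
v = R·ω = 4.0000·0.2500 = 1.0000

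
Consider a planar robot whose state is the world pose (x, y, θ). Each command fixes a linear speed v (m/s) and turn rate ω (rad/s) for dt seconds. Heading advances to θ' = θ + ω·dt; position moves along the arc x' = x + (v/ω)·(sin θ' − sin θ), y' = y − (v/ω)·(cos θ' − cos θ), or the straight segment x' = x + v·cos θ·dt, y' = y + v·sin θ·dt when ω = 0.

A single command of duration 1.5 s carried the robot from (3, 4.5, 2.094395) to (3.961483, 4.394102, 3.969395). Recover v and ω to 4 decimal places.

Δθ = 3.969395 − 2.094395 = 1.875000
ω = Δθ/dt = 1.875000/1.5 = 1.2500
R = Δx/(sin θ' − sin θ) = -0.6000
v = R·ω = -0.6000·1.2500 = -0.7500

v = -0.7500, ω = 1.2500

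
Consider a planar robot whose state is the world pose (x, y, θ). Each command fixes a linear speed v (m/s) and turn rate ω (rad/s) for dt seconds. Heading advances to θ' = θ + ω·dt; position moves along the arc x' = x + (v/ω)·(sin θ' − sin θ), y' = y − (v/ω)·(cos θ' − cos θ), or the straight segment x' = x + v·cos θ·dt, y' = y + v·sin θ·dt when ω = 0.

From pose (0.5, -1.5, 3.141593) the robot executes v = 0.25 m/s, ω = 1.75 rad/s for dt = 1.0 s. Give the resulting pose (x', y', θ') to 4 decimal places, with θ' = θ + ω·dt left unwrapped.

θ' = 3.1416 + 1.75·1.0 = 4.8916
R = v/ω = 0.25/1.75 = 0.1429
x' = 0.5 + 0.1429·(sin 4.8916 − sin 3.1416) = 0.3594
y' = -1.5 − 0.1429·(cos 4.8916 − cos 3.1416) = -1.6683

(0.3594, -1.6683, 4.8916)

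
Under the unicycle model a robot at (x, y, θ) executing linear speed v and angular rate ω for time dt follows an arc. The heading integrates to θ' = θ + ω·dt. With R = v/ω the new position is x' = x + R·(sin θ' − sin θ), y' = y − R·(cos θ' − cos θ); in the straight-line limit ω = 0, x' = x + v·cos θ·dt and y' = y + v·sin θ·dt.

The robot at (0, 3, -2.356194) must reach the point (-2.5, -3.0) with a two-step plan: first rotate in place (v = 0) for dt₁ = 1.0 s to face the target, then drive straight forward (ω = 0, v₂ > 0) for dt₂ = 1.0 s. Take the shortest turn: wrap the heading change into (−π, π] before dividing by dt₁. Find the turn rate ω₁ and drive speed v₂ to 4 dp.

ω₁ = 0.3906, v₂ = 6.5000

heading to target = atan2(-3−3, -2.5−0) = -1.9656
Δθ = wrap(-1.9656 − -2.3562) = 0.3906; ω₁ = Δθ/dt₁ = 0.3906
distance = √((-2.5−0)² + (-3−3)²) = 6.5000; v₂ = distance/dt₂ = 6.5000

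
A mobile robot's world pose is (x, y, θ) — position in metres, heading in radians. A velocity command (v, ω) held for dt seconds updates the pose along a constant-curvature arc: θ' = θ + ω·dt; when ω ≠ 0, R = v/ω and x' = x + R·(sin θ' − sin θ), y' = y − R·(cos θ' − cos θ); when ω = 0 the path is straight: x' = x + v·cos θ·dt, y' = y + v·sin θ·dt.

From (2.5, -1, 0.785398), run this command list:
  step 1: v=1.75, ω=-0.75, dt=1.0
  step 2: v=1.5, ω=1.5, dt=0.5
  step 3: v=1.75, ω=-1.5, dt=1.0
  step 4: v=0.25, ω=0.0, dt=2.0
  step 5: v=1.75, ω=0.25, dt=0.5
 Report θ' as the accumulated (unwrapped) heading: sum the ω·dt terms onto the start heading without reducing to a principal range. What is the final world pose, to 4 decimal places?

(7.4012, -0.8278, -0.5896)

step 1: θ'=0.0354 (R=-2.3333) → pose (4.0673, -0.3180, 0.0354)
step 2: θ'=0.7854 (R=1.0000) → pose (4.7391, -0.0258, 0.7854)
step 3: θ'=-0.7146 (R=-1.1667) → pose (6.3285, 0.0305, -0.7146)
step 4: θ'=-0.7146 (straight) → pose (6.7062, -0.2971, -0.7146)
step 5: θ'=-0.5896 (R=7.0000) → pose (7.4012, -0.8278, -0.5896)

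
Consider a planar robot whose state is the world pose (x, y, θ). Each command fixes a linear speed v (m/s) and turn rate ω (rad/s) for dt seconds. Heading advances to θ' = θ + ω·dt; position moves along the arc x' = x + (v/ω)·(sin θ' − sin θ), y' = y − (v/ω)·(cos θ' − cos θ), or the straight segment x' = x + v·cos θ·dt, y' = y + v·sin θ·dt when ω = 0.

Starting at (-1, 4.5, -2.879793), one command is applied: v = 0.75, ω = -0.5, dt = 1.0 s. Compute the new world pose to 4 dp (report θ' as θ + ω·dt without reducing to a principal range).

(-1.7422, 4.4912, -3.3798)

θ' = -2.8798 + -0.5·1.0 = -3.3798
R = v/ω = 0.75/-0.5 = -1.5000
x' = -1 + -1.5000·(sin -3.3798 − sin -2.8798) = -1.7422
y' = 4.5 − -1.5000·(cos -3.3798 − cos -2.8798) = 4.4912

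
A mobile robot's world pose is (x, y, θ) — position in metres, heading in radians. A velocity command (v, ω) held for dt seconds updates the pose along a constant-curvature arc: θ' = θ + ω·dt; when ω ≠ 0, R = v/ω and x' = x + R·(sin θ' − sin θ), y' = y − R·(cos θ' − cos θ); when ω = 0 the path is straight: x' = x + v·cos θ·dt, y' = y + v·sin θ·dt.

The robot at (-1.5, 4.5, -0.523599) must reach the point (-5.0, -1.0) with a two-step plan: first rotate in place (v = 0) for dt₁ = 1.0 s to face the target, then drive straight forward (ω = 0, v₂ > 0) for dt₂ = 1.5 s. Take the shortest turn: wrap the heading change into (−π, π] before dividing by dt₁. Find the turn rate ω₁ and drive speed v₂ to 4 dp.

ω₁ = -1.6139, v₂ = 4.3461

heading to target = atan2(-1−4.5, -5−-1.5) = -2.1375
Δθ = wrap(-2.1375 − -0.5236) = -1.6139; ω₁ = Δθ/dt₁ = -1.6139
distance = √((-5−-1.5)² + (-1−4.5)²) = 6.5192; v₂ = distance/dt₂ = 4.3461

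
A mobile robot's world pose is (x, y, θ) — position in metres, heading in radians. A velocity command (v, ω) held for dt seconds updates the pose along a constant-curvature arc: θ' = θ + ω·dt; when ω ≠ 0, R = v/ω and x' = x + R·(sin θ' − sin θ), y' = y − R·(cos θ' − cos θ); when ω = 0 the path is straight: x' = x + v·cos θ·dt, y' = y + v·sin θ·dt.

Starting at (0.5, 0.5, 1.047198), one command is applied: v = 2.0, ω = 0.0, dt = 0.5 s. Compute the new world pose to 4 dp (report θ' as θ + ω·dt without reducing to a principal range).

θ' = 1.0472 + 0.0·0.5 = 1.0472
ω = 0 → straight: x' = 0.5 + 2.0·cos(1.0472)·0.5 = 1.0000
y' = 0.5 + 2.0·sin(1.0472)·0.5 = 1.3660

(1.0000, 1.3660, 1.0472)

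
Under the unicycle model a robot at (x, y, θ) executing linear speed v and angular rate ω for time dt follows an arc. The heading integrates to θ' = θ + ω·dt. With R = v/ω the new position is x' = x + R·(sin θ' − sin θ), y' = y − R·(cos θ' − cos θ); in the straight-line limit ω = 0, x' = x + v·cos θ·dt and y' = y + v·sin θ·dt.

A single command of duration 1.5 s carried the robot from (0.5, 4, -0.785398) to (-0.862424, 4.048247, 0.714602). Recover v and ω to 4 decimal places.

v = -1.0000, ω = 1.0000

Δθ = 0.714602 − -0.785398 = 1.500000
ω = Δθ/dt = 1.500000/1.5 = 1.0000
R = Δx/(sin θ' − sin θ) = -1.0000
v = R·ω = -1.0000·1.0000 = -1.0000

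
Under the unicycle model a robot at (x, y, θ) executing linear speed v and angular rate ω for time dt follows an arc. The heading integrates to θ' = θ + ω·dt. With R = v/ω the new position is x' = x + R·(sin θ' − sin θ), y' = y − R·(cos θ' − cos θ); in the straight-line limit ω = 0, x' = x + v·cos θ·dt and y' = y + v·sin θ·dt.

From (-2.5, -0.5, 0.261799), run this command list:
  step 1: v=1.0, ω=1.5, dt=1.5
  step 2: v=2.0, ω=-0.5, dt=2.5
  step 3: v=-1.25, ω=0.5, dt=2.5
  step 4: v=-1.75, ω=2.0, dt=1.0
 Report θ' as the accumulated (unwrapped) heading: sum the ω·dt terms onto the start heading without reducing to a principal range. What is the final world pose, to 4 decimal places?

step 1: θ'=2.5118 (R=0.6667) → pose (-2.2799, 0.6827, 2.5118)
step 2: θ'=1.2618 (R=-4.0000) → pose (-3.7345, 5.1317, 1.2618)
step 3: θ'=2.5118 (R=-2.5000) → pose (-2.8254, 2.3511, 2.5118)
step 4: θ'=4.5118 (R=-0.8750) → pose (-1.4526, 2.8839, 4.5118)

(-1.4526, 2.8839, 4.5118)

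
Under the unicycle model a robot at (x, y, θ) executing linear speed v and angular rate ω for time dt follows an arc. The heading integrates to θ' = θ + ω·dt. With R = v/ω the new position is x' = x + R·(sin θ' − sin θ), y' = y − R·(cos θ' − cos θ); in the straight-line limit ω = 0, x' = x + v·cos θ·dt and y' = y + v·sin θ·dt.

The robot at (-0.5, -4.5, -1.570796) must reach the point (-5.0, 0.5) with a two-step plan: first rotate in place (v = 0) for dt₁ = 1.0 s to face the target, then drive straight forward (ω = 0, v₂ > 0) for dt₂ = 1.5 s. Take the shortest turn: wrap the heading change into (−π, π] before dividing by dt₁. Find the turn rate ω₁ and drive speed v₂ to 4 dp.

heading to target = atan2(0.5−-4.5, -5−-0.5) = 2.3036
Δθ = wrap(2.3036 − -1.5708) = -2.4088; ω₁ = Δθ/dt₁ = -2.4088
distance = √((-5−-0.5)² + (0.5−-4.5)²) = 6.7268; v₂ = distance/dt₂ = 4.4845

ω₁ = -2.4088, v₂ = 4.4845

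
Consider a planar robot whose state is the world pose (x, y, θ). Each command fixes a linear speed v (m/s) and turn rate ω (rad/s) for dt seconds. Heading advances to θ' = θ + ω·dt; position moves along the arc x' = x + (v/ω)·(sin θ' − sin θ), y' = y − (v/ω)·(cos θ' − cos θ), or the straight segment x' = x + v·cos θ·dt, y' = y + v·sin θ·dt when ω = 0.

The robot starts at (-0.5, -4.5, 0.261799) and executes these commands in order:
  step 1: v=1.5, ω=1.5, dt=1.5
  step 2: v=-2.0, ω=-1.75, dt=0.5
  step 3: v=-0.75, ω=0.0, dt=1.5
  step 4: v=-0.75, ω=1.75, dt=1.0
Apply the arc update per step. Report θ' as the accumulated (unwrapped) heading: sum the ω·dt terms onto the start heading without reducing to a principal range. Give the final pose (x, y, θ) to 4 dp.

(0.9033, -5.0842, 3.3868)

step 1: θ'=2.5118 (R=1.0000) → pose (-0.1698, -2.7259, 2.5118)
step 2: θ'=1.6368 (R=1.1429) → pose (0.2974, -3.5741, 1.6368)
step 3: θ'=1.6368 (straight) → pose (0.3716, -4.6967, 1.6368)
step 4: θ'=3.3868 (R=-0.4286) → pose (0.9033, -5.0842, 3.3868)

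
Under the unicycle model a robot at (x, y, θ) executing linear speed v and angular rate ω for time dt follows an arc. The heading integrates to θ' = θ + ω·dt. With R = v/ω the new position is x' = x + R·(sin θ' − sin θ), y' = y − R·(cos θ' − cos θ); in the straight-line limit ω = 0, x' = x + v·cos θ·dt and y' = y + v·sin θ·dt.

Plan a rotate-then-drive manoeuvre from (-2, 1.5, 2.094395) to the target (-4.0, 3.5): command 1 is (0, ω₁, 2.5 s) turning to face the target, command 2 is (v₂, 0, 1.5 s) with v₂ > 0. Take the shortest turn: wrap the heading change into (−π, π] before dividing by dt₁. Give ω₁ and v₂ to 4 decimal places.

ω₁ = 0.1047, v₂ = 1.8856

heading to target = atan2(3.5−1.5, -4−-2) = 2.3562
Δθ = wrap(2.3562 − 2.0944) = 0.2618; ω₁ = Δθ/dt₁ = 0.1047
distance = √((-4−-2)² + (3.5−1.5)²) = 2.8284; v₂ = distance/dt₂ = 1.8856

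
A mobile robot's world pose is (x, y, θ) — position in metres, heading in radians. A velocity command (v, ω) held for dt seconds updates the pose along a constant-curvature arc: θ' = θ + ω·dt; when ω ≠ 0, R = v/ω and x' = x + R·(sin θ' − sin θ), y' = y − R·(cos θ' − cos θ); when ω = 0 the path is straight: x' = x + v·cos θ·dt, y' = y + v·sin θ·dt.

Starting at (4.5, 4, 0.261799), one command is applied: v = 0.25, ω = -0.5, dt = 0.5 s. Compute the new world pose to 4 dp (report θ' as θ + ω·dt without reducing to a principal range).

θ' = 0.2618 + -0.5·0.5 = 0.0118
R = v/ω = 0.25/-0.5 = -0.5000
x' = 4.5 + -0.5000·(sin 0.0118 − sin 0.2618) = 4.6235
y' = 4 − -0.5000·(cos 0.0118 − cos 0.2618) = 4.0170

(4.6235, 4.0170, 0.0118)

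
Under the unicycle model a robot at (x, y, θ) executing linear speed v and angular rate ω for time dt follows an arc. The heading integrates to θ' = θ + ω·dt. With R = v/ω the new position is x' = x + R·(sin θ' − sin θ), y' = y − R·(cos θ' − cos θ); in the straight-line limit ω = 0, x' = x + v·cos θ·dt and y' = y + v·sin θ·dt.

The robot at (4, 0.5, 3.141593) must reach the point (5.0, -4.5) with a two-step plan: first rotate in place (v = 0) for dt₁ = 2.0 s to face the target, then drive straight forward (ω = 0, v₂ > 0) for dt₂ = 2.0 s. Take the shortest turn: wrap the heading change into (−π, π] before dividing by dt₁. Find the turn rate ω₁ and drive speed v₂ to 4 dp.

ω₁ = 0.8841, v₂ = 2.5495

heading to target = atan2(-4.5−0.5, 5−4) = -1.3734
Δθ = wrap(-1.3734 − 3.1416) = 1.7682; ω₁ = Δθ/dt₁ = 0.8841
distance = √((5−4)² + (-4.5−0.5)²) = 5.0990; v₂ = distance/dt₂ = 2.5495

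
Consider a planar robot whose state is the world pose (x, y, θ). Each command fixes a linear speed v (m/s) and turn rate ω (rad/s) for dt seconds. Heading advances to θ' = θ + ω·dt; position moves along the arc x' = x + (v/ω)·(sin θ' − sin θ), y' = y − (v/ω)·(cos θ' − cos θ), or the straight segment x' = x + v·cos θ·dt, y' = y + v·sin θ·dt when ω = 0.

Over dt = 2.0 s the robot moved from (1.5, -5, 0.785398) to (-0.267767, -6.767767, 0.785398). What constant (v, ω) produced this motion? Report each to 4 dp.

Δθ = 0.785398 − 0.785398 = 0.000000
ω = Δθ/dt = 0.000000/2.0 = 0.0000
ω = 0 → v = (Δx·cos θ + Δy·sin θ)/dt = -1.2500

v = -1.2500, ω = 0.0000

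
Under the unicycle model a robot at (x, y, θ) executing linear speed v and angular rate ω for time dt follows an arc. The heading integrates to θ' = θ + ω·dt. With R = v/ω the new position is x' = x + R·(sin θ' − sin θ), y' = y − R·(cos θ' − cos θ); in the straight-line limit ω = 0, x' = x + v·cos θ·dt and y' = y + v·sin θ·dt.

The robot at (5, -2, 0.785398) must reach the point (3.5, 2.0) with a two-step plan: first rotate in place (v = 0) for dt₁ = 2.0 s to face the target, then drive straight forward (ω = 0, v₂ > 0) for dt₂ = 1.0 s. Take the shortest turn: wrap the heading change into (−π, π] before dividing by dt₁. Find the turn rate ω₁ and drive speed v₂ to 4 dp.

heading to target = atan2(2−-2, 3.5−5) = 1.9296
Δθ = wrap(1.9296 − 0.7854) = 1.1442; ω₁ = Δθ/dt₁ = 0.5721
distance = √((3.5−5)² + (2−-2)²) = 4.2720; v₂ = distance/dt₂ = 4.2720

ω₁ = 0.5721, v₂ = 4.2720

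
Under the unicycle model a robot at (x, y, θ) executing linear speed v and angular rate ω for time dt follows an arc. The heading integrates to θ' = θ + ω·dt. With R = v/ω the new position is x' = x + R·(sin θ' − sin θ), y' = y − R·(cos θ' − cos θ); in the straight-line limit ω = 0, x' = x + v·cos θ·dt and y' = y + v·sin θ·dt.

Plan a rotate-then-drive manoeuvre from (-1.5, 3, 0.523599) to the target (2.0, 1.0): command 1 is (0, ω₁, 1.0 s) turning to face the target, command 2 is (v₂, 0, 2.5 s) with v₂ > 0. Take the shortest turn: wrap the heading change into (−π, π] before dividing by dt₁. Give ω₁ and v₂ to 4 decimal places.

ω₁ = -1.0427, v₂ = 1.6125

heading to target = atan2(1−3, 2−-1.5) = -0.5191
Δθ = wrap(-0.5191 − 0.5236) = -1.0427; ω₁ = Δθ/dt₁ = -1.0427
distance = √((2−-1.5)² + (1−3)²) = 4.0311; v₂ = distance/dt₂ = 1.6125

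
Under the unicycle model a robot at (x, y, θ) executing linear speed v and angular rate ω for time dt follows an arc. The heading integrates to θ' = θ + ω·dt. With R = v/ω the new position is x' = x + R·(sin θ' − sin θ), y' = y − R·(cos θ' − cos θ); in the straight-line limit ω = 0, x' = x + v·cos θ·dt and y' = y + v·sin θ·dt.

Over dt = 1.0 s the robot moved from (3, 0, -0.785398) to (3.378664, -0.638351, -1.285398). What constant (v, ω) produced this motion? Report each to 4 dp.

v = 0.7500, ω = -0.5000

Δθ = -1.285398 − -0.785398 = -0.500000
ω = Δθ/dt = -0.500000/1.0 = -0.5000
R = −Δy/(cos θ' − cos θ) = -1.5000
v = R·ω = -1.5000·-0.5000 = 0.7500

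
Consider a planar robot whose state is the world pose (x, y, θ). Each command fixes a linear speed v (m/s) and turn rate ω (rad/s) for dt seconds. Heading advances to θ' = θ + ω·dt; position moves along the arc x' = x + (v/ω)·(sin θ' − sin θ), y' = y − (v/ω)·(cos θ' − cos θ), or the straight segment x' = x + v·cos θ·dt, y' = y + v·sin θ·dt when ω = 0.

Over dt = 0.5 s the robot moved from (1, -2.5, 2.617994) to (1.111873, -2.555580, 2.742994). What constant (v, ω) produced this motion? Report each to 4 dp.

v = -0.2500, ω = 0.2500

Δθ = 2.742994 − 2.617994 = 0.125000
ω = Δθ/dt = 0.125000/0.5 = 0.2500
R = Δx/(sin θ' − sin θ) = -1.0000
v = R·ω = -1.0000·0.2500 = -0.2500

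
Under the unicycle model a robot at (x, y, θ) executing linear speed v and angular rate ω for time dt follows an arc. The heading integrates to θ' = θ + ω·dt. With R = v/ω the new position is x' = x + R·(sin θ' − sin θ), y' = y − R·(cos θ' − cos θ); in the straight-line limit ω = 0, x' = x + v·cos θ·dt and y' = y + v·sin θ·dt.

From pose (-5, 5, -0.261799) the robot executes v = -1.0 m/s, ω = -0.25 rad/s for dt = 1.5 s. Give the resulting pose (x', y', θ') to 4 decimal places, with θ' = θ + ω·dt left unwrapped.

(-6.3432, 5.6477, -0.6368)

θ' = -0.2618 + -0.25·1.5 = -0.6368
R = v/ω = -1.0/-0.25 = 4.0000
x' = -5 + 4.0000·(sin -0.6368 − sin -0.2618) = -6.3432
y' = 5 − 4.0000·(cos -0.6368 − cos -0.2618) = 5.6477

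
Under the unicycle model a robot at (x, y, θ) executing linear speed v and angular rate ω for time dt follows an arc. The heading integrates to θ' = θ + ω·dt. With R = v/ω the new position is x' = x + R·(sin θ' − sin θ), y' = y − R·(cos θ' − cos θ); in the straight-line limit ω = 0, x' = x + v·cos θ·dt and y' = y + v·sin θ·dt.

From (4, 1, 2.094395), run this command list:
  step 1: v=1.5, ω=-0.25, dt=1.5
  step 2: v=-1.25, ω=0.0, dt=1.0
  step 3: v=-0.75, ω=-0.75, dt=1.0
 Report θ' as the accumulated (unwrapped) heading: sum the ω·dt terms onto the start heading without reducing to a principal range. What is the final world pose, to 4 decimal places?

step 1: θ'=1.7194 (R=-6.0000) → pose (3.2623, 3.1117, 1.7194)
step 2: θ'=1.7194 (straight) → pose (3.4473, 1.8755, 1.7194)
step 3: θ'=0.9694 (R=1.0000) → pose (3.2829, 1.1616, 0.9694)

(3.2829, 1.1616, 0.9694)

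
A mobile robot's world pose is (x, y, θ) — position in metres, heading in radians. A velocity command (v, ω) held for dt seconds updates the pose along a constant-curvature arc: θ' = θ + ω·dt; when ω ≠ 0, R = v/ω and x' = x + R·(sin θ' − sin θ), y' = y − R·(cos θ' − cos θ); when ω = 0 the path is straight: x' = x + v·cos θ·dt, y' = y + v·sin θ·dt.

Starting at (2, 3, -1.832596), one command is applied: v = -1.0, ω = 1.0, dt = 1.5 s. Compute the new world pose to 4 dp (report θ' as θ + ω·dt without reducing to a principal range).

(1.3606, 4.2040, -0.3326)

θ' = -1.8326 + 1.0·1.5 = -0.3326
R = v/ω = -1.0/1.0 = -1.0000
x' = 2 + -1.0000·(sin -0.3326 − sin -1.8326) = 1.3606
y' = 3 − -1.0000·(cos -0.3326 − cos -1.8326) = 4.2040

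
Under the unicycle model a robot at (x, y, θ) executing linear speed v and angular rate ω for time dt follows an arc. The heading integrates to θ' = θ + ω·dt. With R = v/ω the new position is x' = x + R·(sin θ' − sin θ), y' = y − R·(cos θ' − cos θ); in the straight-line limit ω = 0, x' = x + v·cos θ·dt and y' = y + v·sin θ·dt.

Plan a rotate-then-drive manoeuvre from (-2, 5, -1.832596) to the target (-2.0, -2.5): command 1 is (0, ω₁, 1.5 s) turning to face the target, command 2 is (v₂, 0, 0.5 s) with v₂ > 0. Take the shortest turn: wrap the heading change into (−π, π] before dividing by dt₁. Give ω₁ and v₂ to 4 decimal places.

heading to target = atan2(-2.5−5, -2−-2) = -1.5708
Δθ = wrap(-1.5708 − -1.8326) = 0.2618; ω₁ = Δθ/dt₁ = 0.1745
distance = √((-2−-2)² + (-2.5−5)²) = 7.5000; v₂ = distance/dt₂ = 15.0000

ω₁ = 0.1745, v₂ = 15.0000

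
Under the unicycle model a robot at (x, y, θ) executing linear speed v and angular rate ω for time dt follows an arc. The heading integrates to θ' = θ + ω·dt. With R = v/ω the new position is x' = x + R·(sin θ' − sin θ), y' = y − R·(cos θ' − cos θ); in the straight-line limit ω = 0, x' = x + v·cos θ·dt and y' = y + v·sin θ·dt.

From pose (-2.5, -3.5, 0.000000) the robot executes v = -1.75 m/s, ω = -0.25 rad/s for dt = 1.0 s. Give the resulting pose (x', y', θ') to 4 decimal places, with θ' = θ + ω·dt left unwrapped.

θ' = 0.0000 + -0.25·1.0 = -0.2500
R = v/ω = -1.75/-0.25 = 7.0000
x' = -2.5 + 7.0000·(sin -0.2500 − sin 0.0000) = -4.2318
y' = -3.5 − 7.0000·(cos -0.2500 − cos 0.0000) = -3.2824

(-4.2318, -3.2824, -0.2500)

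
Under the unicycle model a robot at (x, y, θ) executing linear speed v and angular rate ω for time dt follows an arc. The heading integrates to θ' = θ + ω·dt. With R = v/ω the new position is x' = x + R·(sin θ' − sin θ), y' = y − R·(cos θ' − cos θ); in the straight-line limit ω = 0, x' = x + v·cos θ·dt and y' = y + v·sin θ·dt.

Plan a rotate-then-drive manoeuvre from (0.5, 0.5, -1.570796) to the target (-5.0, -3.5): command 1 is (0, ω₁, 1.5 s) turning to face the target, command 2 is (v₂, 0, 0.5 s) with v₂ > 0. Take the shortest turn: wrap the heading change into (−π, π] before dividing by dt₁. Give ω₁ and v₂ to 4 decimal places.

heading to target = atan2(-3.5−0.5, -5−0.5) = -2.5128
Δθ = wrap(-2.5128 − -1.5708) = -0.9420; ω₁ = Δθ/dt₁ = -0.6280
distance = √((-5−0.5)² + (-3.5−0.5)²) = 6.8007; v₂ = distance/dt₂ = 13.6015

ω₁ = -0.6280, v₂ = 13.6015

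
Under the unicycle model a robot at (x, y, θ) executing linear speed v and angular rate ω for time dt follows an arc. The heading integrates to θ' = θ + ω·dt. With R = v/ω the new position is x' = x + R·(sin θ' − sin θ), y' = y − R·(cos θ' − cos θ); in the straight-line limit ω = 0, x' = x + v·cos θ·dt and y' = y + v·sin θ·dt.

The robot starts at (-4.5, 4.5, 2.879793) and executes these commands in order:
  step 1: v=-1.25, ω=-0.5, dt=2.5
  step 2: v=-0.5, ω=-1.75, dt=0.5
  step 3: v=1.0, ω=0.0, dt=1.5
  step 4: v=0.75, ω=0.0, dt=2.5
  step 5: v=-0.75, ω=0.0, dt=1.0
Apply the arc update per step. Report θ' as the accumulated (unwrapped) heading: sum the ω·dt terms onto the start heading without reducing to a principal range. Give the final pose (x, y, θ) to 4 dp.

(-0.8288, 3.8061, 0.7548)

step 1: θ'=1.6298 (R=2.5000) → pose (-2.6514, 2.2326, 1.6298)
step 2: θ'=0.7548 (R=0.2857) → pose (-2.7409, 2.0076, 0.7548)
step 3: θ'=0.7548 (straight) → pose (-1.6482, 3.0353, 0.7548)
step 4: θ'=0.7548 (straight) → pose (-0.2825, 4.3200, 0.7548)
step 5: θ'=0.7548 (straight) → pose (-0.8288, 3.8061, 0.7548)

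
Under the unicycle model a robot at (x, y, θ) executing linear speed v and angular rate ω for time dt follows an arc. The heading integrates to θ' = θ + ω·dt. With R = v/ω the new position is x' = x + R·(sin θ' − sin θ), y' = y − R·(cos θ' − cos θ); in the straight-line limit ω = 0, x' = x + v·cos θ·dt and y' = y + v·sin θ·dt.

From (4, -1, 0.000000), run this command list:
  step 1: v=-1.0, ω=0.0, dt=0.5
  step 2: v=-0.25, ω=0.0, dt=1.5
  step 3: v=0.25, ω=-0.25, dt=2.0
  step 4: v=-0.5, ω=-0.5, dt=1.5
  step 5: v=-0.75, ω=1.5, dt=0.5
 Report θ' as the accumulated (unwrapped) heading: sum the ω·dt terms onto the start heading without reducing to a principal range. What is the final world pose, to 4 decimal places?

step 1: θ'=0.0000 (straight) → pose (3.5000, -1.0000, 0.0000)
step 2: θ'=0.0000 (straight) → pose (3.1250, -1.0000, 0.0000)
step 3: θ'=-0.5000 (R=-1.0000) → pose (3.6044, -1.1224, -0.5000)
step 4: θ'=-1.2500 (R=1.0000) → pose (3.1349, -0.5602, -1.2500)
step 5: θ'=-0.5000 (R=-0.5000) → pose (2.9001, -0.2790, -0.5000)

(2.9001, -0.2790, -0.5000)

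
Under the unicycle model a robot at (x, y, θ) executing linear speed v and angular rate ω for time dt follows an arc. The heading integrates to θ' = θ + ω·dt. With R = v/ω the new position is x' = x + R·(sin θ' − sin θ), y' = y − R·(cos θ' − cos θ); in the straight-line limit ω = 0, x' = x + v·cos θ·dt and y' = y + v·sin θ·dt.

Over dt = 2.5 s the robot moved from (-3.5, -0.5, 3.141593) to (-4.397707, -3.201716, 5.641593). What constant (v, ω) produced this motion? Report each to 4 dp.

v = 1.5000, ω = 1.0000

Δθ = 5.641593 − 3.141593 = 2.500000
ω = Δθ/dt = 2.500000/2.5 = 1.0000
R = −Δy/(cos θ' − cos θ) = 1.5000
v = R·ω = 1.5000·1.0000 = 1.5000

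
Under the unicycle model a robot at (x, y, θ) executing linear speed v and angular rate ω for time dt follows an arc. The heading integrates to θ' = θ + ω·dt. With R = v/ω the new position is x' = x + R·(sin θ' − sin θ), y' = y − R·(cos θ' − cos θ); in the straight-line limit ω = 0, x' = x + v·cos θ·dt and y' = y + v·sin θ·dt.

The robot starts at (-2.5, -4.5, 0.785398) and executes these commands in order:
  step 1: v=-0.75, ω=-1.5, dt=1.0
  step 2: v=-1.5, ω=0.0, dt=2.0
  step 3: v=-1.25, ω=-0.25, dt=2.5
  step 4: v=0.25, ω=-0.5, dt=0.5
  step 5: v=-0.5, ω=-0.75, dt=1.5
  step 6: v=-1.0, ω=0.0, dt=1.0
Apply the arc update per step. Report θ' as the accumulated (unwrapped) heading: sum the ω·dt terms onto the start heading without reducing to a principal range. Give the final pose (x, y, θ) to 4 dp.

step 1: θ'=-0.7146 (R=0.5000) → pose (-3.1812, -4.5241, -0.7146)
step 2: θ'=-0.7146 (straight) → pose (-5.4473, -2.5582, -0.7146)
step 3: θ'=-1.3396 (R=5.0000) → pose (-7.0377, 0.0729, -1.3396)
step 4: θ'=-1.5896 (R=-0.5000) → pose (-7.0244, -0.0511, -1.5896)
step 5: θ'=-2.7146 (R=0.6667) → pose (-6.6340, 0.5432, -2.7146)
step 6: θ'=-2.7146 (straight) → pose (-5.7238, 0.9573, -2.7146)

(-5.7238, 0.9573, -2.7146)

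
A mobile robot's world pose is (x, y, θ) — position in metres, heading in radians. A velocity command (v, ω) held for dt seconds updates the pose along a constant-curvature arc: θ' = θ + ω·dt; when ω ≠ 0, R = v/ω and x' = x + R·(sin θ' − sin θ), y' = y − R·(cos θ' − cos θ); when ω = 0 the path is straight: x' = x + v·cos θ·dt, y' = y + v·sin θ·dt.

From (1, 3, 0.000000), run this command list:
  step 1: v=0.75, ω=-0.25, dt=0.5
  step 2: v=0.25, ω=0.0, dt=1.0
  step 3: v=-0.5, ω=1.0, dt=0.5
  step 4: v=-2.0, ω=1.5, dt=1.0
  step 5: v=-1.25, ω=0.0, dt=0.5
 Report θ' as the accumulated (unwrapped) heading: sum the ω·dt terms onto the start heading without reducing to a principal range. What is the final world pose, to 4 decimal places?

step 1: θ'=-0.1250 (R=-3.0000) → pose (1.3740, 2.9766, -0.1250)
step 2: θ'=-0.1250 (straight) → pose (1.6221, 2.9454, -0.1250)
step 3: θ'=0.3750 (R=-0.5000) → pose (1.3766, 2.9146, 0.3750)
step 4: θ'=1.8750 (R=-1.3333) → pose (0.5928, 1.2745, 1.8750)
step 5: θ'=1.8750 (straight) → pose (0.7801, 0.6782, 1.8750)

(0.7801, 0.6782, 1.8750)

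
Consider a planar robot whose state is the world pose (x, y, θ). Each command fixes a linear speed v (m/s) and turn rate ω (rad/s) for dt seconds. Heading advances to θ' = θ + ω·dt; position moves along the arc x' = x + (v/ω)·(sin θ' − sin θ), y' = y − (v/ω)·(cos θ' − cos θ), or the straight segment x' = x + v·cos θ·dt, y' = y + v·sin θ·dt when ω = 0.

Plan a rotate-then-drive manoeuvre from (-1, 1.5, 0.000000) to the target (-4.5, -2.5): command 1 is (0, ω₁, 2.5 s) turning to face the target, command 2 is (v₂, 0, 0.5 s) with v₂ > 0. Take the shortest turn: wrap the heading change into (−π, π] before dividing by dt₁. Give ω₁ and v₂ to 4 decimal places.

heading to target = atan2(-2.5−1.5, -4.5−-1) = -2.2896
Δθ = wrap(-2.2896 − 0.0000) = -2.2896; ω₁ = Δθ/dt₁ = -0.9159
distance = √((-4.5−-1)² + (-2.5−1.5)²) = 5.3151; v₂ = distance/dt₂ = 10.6301

ω₁ = -0.9159, v₂ = 10.6301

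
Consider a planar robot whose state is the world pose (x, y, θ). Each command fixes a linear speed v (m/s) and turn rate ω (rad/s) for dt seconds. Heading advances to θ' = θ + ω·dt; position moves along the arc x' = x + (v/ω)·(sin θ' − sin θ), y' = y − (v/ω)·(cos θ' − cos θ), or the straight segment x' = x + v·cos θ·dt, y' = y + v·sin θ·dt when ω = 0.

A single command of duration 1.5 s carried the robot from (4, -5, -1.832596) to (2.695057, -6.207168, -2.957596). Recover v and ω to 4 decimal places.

v = 1.2500, ω = -0.7500

Δθ = -2.957596 − -1.832596 = -1.125000
ω = Δθ/dt = -1.125000/1.5 = -0.7500
R = Δx/(sin θ' − sin θ) = -1.6667
v = R·ω = -1.6667·-0.7500 = 1.2500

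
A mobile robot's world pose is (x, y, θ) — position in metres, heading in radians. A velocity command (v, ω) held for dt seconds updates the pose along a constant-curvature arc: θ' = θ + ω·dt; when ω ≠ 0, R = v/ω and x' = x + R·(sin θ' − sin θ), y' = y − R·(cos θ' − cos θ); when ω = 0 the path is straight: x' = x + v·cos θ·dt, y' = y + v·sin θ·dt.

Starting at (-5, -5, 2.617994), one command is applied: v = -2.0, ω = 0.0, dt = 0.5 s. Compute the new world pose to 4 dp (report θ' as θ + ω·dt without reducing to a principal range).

(-4.1340, -5.5000, 2.6180)

θ' = 2.6180 + 0.0·0.5 = 2.6180
ω = 0 → straight: x' = -5 + -2.0·cos(2.6180)·0.5 = -4.1340
y' = -5 + -2.0·sin(2.6180)·0.5 = -5.5000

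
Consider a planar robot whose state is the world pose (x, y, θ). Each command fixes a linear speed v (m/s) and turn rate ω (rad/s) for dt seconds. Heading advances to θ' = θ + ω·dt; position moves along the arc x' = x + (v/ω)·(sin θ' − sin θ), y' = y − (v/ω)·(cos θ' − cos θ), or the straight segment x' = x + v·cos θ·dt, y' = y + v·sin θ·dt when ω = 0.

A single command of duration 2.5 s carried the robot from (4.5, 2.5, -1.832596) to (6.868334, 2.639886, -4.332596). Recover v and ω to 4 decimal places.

Δθ = -4.332596 − -1.832596 = -2.500000
ω = Δθ/dt = -2.500000/2.5 = -1.0000
R = Δx/(sin θ' − sin θ) = 1.2500
v = R·ω = 1.2500·-1.0000 = -1.2500

v = -1.2500, ω = -1.0000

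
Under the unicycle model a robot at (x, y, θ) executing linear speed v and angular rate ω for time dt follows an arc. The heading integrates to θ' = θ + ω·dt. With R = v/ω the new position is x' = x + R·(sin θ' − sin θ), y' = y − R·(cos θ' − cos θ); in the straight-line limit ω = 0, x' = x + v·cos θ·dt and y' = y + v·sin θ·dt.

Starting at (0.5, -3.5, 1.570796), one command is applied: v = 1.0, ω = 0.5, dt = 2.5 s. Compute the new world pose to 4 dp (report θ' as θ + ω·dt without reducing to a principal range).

θ' = 1.5708 + 0.5·2.5 = 2.8208
R = v/ω = 1.0/0.5 = 2.0000
x' = 0.5 + 2.0000·(sin 2.8208 − sin 1.5708) = -0.8694
y' = -3.5 − 2.0000·(cos 2.8208 − cos 1.5708) = -1.6020

(-0.8694, -1.6020, 2.8208)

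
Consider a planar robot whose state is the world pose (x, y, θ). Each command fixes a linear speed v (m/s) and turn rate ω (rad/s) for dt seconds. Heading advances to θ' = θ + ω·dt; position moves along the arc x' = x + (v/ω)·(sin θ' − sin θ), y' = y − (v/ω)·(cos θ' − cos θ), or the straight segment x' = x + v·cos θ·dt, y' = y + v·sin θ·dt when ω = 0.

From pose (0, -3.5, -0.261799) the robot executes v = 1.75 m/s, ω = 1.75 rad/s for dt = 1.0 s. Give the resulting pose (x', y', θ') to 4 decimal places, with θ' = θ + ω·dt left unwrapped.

(1.2554, -2.6166, 1.4882)

θ' = -0.2618 + 1.75·1.0 = 1.4882
R = v/ω = 1.75/1.75 = 1.0000
x' = 0 + 1.0000·(sin 1.4882 − sin -0.2618) = 1.2554
y' = -3.5 − 1.0000·(cos 1.4882 − cos -0.2618) = -2.6166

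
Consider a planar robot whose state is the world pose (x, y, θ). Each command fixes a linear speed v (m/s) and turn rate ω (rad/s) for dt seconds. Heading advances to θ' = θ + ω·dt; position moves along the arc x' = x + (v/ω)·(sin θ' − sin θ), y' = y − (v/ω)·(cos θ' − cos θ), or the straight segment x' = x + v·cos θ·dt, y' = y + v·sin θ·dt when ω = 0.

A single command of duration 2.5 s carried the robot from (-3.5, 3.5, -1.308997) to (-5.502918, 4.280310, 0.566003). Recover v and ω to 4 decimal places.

Δθ = 0.566003 − -1.308997 = 1.875000
ω = Δθ/dt = 1.875000/2.5 = 0.7500
R = Δx/(sin θ' − sin θ) = -1.3333
v = R·ω = -1.3333·0.7500 = -1.0000

v = -1.0000, ω = 0.7500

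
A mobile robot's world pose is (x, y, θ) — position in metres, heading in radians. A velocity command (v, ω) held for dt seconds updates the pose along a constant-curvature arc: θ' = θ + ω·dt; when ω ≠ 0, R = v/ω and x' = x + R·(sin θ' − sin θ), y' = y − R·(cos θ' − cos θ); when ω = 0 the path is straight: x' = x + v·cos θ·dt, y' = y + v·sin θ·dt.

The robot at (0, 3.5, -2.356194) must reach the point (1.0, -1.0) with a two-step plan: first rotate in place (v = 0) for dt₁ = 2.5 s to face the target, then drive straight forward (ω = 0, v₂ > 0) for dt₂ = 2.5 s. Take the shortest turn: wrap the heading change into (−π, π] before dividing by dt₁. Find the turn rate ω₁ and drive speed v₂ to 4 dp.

heading to target = atan2(-1−3.5, 1−0) = -1.3521
Δθ = wrap(-1.3521 − -2.3562) = 1.0041; ω₁ = Δθ/dt₁ = 0.4016
distance = √((1−0)² + (-1−3.5)²) = 4.6098; v₂ = distance/dt₂ = 1.8439

ω₁ = 0.4016, v₂ = 1.8439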